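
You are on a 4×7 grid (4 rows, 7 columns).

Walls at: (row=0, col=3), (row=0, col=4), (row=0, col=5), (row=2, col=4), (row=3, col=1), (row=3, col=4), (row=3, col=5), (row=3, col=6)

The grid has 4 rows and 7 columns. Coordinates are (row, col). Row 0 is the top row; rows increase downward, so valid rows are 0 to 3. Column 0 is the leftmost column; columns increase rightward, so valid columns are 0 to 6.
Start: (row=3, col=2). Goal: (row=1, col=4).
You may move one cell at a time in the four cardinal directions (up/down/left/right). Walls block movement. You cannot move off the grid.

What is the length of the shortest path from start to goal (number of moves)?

Answer: Shortest path length: 4

Derivation:
BFS from (row=3, col=2) until reaching (row=1, col=4):
  Distance 0: (row=3, col=2)
  Distance 1: (row=2, col=2), (row=3, col=3)
  Distance 2: (row=1, col=2), (row=2, col=1), (row=2, col=3)
  Distance 3: (row=0, col=2), (row=1, col=1), (row=1, col=3), (row=2, col=0)
  Distance 4: (row=0, col=1), (row=1, col=0), (row=1, col=4), (row=3, col=0)  <- goal reached here
One shortest path (4 moves): (row=3, col=2) -> (row=3, col=3) -> (row=2, col=3) -> (row=1, col=3) -> (row=1, col=4)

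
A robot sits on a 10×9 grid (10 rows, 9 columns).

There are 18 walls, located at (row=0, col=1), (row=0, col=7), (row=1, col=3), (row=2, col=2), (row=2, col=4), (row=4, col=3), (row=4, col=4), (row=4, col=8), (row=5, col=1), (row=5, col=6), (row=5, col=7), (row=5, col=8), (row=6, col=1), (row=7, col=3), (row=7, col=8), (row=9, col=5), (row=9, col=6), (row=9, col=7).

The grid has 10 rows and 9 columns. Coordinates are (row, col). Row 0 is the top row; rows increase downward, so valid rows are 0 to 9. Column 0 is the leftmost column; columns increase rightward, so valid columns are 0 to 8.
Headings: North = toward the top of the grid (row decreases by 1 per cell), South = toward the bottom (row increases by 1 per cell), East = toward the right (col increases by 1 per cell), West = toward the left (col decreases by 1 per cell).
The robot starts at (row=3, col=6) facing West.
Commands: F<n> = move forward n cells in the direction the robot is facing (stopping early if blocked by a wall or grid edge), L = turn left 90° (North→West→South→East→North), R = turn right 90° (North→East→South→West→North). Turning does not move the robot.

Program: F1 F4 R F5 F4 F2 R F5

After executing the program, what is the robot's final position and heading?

Answer: Final position: (row=1, col=2), facing East

Derivation:
Start: (row=3, col=6), facing West
  F1: move forward 1, now at (row=3, col=5)
  F4: move forward 4, now at (row=3, col=1)
  R: turn right, now facing North
  F5: move forward 2/5 (blocked), now at (row=1, col=1)
  F4: move forward 0/4 (blocked), now at (row=1, col=1)
  F2: move forward 0/2 (blocked), now at (row=1, col=1)
  R: turn right, now facing East
  F5: move forward 1/5 (blocked), now at (row=1, col=2)
Final: (row=1, col=2), facing East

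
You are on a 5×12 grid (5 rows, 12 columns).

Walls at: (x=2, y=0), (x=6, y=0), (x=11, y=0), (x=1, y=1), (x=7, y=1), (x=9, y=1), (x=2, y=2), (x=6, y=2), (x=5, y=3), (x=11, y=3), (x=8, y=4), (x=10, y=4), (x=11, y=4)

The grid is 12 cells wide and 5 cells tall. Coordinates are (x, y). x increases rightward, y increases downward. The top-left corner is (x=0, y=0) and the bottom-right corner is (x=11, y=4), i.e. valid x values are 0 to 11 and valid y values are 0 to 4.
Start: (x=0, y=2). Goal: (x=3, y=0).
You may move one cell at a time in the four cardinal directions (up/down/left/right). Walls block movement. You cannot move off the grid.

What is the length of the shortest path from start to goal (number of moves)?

Answer: Shortest path length: 7

Derivation:
BFS from (x=0, y=2) until reaching (x=3, y=0):
  Distance 0: (x=0, y=2)
  Distance 1: (x=0, y=1), (x=1, y=2), (x=0, y=3)
  Distance 2: (x=0, y=0), (x=1, y=3), (x=0, y=4)
  Distance 3: (x=1, y=0), (x=2, y=3), (x=1, y=4)
  Distance 4: (x=3, y=3), (x=2, y=4)
  Distance 5: (x=3, y=2), (x=4, y=3), (x=3, y=4)
  Distance 6: (x=3, y=1), (x=4, y=2), (x=4, y=4)
  Distance 7: (x=3, y=0), (x=2, y=1), (x=4, y=1), (x=5, y=2), (x=5, y=4)  <- goal reached here
One shortest path (7 moves): (x=0, y=2) -> (x=1, y=2) -> (x=1, y=3) -> (x=2, y=3) -> (x=3, y=3) -> (x=3, y=2) -> (x=3, y=1) -> (x=3, y=0)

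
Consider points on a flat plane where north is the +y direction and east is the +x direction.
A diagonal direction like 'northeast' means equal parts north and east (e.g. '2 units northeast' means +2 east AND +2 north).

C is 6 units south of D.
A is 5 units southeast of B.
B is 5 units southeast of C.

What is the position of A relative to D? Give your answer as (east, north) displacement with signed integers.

Answer: A is at (east=10, north=-16) relative to D.

Derivation:
Place D at the origin (east=0, north=0).
  C is 6 units south of D: delta (east=+0, north=-6); C at (east=0, north=-6).
  B is 5 units southeast of C: delta (east=+5, north=-5); B at (east=5, north=-11).
  A is 5 units southeast of B: delta (east=+5, north=-5); A at (east=10, north=-16).
Therefore A relative to D: (east=10, north=-16).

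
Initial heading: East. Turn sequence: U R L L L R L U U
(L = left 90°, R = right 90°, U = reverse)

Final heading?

Start: East
  U (U-turn (180°)) -> West
  R (right (90° clockwise)) -> North
  L (left (90° counter-clockwise)) -> West
  L (left (90° counter-clockwise)) -> South
  L (left (90° counter-clockwise)) -> East
  R (right (90° clockwise)) -> South
  L (left (90° counter-clockwise)) -> East
  U (U-turn (180°)) -> West
  U (U-turn (180°)) -> East
Final: East

Answer: Final heading: East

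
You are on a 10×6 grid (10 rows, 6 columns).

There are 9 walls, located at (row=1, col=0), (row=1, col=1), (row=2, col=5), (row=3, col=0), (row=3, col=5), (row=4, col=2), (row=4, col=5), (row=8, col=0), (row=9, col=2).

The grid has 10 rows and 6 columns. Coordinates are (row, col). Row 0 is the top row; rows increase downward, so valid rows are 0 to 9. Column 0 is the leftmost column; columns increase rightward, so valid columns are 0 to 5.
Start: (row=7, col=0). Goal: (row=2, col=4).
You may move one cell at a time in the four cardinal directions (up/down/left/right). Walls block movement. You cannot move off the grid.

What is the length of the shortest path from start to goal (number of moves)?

BFS from (row=7, col=0) until reaching (row=2, col=4):
  Distance 0: (row=7, col=0)
  Distance 1: (row=6, col=0), (row=7, col=1)
  Distance 2: (row=5, col=0), (row=6, col=1), (row=7, col=2), (row=8, col=1)
  Distance 3: (row=4, col=0), (row=5, col=1), (row=6, col=2), (row=7, col=3), (row=8, col=2), (row=9, col=1)
  Distance 4: (row=4, col=1), (row=5, col=2), (row=6, col=3), (row=7, col=4), (row=8, col=3), (row=9, col=0)
  Distance 5: (row=3, col=1), (row=5, col=3), (row=6, col=4), (row=7, col=5), (row=8, col=4), (row=9, col=3)
  Distance 6: (row=2, col=1), (row=3, col=2), (row=4, col=3), (row=5, col=4), (row=6, col=5), (row=8, col=5), (row=9, col=4)
  Distance 7: (row=2, col=0), (row=2, col=2), (row=3, col=3), (row=4, col=4), (row=5, col=5), (row=9, col=5)
  Distance 8: (row=1, col=2), (row=2, col=3), (row=3, col=4)
  Distance 9: (row=0, col=2), (row=1, col=3), (row=2, col=4)  <- goal reached here
One shortest path (9 moves): (row=7, col=0) -> (row=7, col=1) -> (row=7, col=2) -> (row=7, col=3) -> (row=7, col=4) -> (row=6, col=4) -> (row=5, col=4) -> (row=4, col=4) -> (row=3, col=4) -> (row=2, col=4)

Answer: Shortest path length: 9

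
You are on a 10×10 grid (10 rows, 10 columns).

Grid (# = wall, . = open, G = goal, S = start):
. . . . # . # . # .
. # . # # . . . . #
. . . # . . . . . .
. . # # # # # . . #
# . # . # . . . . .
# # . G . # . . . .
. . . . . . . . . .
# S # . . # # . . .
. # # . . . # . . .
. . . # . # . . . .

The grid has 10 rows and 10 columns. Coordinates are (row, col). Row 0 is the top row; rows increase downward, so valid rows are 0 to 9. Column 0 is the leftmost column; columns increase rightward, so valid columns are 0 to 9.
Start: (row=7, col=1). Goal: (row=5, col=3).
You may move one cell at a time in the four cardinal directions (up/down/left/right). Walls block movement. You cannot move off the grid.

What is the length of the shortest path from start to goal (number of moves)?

Answer: Shortest path length: 4

Derivation:
BFS from (row=7, col=1) until reaching (row=5, col=3):
  Distance 0: (row=7, col=1)
  Distance 1: (row=6, col=1)
  Distance 2: (row=6, col=0), (row=6, col=2)
  Distance 3: (row=5, col=2), (row=6, col=3)
  Distance 4: (row=5, col=3), (row=6, col=4), (row=7, col=3)  <- goal reached here
One shortest path (4 moves): (row=7, col=1) -> (row=6, col=1) -> (row=6, col=2) -> (row=6, col=3) -> (row=5, col=3)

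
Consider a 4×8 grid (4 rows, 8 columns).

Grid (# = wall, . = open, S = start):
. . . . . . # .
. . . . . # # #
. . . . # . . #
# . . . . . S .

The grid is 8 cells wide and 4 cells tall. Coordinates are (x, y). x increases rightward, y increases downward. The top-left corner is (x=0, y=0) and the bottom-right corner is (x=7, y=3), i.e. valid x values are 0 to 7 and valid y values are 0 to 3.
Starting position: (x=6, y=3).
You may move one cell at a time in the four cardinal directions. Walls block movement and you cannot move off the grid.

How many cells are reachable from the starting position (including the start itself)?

Answer: Reachable cells: 24

Derivation:
BFS flood-fill from (x=6, y=3):
  Distance 0: (x=6, y=3)
  Distance 1: (x=6, y=2), (x=5, y=3), (x=7, y=3)
  Distance 2: (x=5, y=2), (x=4, y=3)
  Distance 3: (x=3, y=3)
  Distance 4: (x=3, y=2), (x=2, y=3)
  Distance 5: (x=3, y=1), (x=2, y=2), (x=1, y=3)
  Distance 6: (x=3, y=0), (x=2, y=1), (x=4, y=1), (x=1, y=2)
  Distance 7: (x=2, y=0), (x=4, y=0), (x=1, y=1), (x=0, y=2)
  Distance 8: (x=1, y=0), (x=5, y=0), (x=0, y=1)
  Distance 9: (x=0, y=0)
Total reachable: 24 (grid has 25 open cells total)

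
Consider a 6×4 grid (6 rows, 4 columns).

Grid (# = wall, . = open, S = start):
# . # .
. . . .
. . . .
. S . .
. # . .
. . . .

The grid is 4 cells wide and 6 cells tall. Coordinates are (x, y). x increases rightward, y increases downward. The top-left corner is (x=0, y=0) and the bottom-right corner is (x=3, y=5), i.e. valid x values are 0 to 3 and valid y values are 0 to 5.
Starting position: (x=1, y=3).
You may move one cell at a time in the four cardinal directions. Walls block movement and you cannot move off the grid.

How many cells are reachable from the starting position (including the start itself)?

BFS flood-fill from (x=1, y=3):
  Distance 0: (x=1, y=3)
  Distance 1: (x=1, y=2), (x=0, y=3), (x=2, y=3)
  Distance 2: (x=1, y=1), (x=0, y=2), (x=2, y=2), (x=3, y=3), (x=0, y=4), (x=2, y=4)
  Distance 3: (x=1, y=0), (x=0, y=1), (x=2, y=1), (x=3, y=2), (x=3, y=4), (x=0, y=5), (x=2, y=5)
  Distance 4: (x=3, y=1), (x=1, y=5), (x=3, y=5)
  Distance 5: (x=3, y=0)
Total reachable: 21 (grid has 21 open cells total)

Answer: Reachable cells: 21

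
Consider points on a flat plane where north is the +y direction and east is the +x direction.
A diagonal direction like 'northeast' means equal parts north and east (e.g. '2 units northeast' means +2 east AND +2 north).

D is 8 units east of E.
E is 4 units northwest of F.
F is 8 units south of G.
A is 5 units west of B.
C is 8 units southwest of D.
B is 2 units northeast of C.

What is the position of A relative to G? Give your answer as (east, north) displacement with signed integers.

Place G at the origin (east=0, north=0).
  F is 8 units south of G: delta (east=+0, north=-8); F at (east=0, north=-8).
  E is 4 units northwest of F: delta (east=-4, north=+4); E at (east=-4, north=-4).
  D is 8 units east of E: delta (east=+8, north=+0); D at (east=4, north=-4).
  C is 8 units southwest of D: delta (east=-8, north=-8); C at (east=-4, north=-12).
  B is 2 units northeast of C: delta (east=+2, north=+2); B at (east=-2, north=-10).
  A is 5 units west of B: delta (east=-5, north=+0); A at (east=-7, north=-10).
Therefore A relative to G: (east=-7, north=-10).

Answer: A is at (east=-7, north=-10) relative to G.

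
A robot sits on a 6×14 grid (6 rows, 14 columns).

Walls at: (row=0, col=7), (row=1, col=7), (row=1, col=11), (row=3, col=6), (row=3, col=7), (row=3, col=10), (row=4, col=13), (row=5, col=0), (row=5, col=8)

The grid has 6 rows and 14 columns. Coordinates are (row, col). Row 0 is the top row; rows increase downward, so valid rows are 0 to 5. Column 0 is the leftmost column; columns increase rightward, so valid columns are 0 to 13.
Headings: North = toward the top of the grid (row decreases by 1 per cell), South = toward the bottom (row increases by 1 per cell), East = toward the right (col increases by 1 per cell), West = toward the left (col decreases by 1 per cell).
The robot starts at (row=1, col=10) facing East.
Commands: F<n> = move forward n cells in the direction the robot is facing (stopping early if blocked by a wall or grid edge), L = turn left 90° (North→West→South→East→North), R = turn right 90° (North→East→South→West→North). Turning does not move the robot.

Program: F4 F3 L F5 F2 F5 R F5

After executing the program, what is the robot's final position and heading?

Start: (row=1, col=10), facing East
  F4: move forward 0/4 (blocked), now at (row=1, col=10)
  F3: move forward 0/3 (blocked), now at (row=1, col=10)
  L: turn left, now facing North
  F5: move forward 1/5 (blocked), now at (row=0, col=10)
  F2: move forward 0/2 (blocked), now at (row=0, col=10)
  F5: move forward 0/5 (blocked), now at (row=0, col=10)
  R: turn right, now facing East
  F5: move forward 3/5 (blocked), now at (row=0, col=13)
Final: (row=0, col=13), facing East

Answer: Final position: (row=0, col=13), facing East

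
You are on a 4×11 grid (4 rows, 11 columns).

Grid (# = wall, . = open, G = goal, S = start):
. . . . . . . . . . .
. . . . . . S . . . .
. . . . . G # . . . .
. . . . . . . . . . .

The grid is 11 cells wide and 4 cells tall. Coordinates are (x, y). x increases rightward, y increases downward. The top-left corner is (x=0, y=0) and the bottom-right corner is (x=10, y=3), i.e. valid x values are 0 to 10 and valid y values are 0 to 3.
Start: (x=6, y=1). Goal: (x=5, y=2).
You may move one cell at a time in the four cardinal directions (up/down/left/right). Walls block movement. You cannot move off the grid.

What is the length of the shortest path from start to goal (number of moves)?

Answer: Shortest path length: 2

Derivation:
BFS from (x=6, y=1) until reaching (x=5, y=2):
  Distance 0: (x=6, y=1)
  Distance 1: (x=6, y=0), (x=5, y=1), (x=7, y=1)
  Distance 2: (x=5, y=0), (x=7, y=0), (x=4, y=1), (x=8, y=1), (x=5, y=2), (x=7, y=2)  <- goal reached here
One shortest path (2 moves): (x=6, y=1) -> (x=5, y=1) -> (x=5, y=2)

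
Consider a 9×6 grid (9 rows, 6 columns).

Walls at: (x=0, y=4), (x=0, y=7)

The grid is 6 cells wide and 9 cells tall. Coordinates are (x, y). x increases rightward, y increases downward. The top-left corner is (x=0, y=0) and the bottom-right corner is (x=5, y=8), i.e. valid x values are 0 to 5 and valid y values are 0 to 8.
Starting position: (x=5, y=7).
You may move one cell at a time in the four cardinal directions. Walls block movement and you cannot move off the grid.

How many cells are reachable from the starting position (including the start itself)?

BFS flood-fill from (x=5, y=7):
  Distance 0: (x=5, y=7)
  Distance 1: (x=5, y=6), (x=4, y=7), (x=5, y=8)
  Distance 2: (x=5, y=5), (x=4, y=6), (x=3, y=7), (x=4, y=8)
  Distance 3: (x=5, y=4), (x=4, y=5), (x=3, y=6), (x=2, y=7), (x=3, y=8)
  Distance 4: (x=5, y=3), (x=4, y=4), (x=3, y=5), (x=2, y=6), (x=1, y=7), (x=2, y=8)
  Distance 5: (x=5, y=2), (x=4, y=3), (x=3, y=4), (x=2, y=5), (x=1, y=6), (x=1, y=8)
  Distance 6: (x=5, y=1), (x=4, y=2), (x=3, y=3), (x=2, y=4), (x=1, y=5), (x=0, y=6), (x=0, y=8)
  Distance 7: (x=5, y=0), (x=4, y=1), (x=3, y=2), (x=2, y=3), (x=1, y=4), (x=0, y=5)
  Distance 8: (x=4, y=0), (x=3, y=1), (x=2, y=2), (x=1, y=3)
  Distance 9: (x=3, y=0), (x=2, y=1), (x=1, y=2), (x=0, y=3)
  Distance 10: (x=2, y=0), (x=1, y=1), (x=0, y=2)
  Distance 11: (x=1, y=0), (x=0, y=1)
  Distance 12: (x=0, y=0)
Total reachable: 52 (grid has 52 open cells total)

Answer: Reachable cells: 52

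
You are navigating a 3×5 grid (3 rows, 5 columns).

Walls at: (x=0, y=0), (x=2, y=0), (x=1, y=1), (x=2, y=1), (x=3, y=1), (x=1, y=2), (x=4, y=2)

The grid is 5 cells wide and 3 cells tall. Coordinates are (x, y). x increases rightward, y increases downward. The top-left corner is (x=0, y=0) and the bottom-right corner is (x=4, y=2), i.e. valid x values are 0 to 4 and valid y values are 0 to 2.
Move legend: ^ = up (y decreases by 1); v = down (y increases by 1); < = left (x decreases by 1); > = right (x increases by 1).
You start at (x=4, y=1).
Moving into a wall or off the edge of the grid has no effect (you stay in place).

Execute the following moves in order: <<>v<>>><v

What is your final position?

Answer: Final position: (x=4, y=1)

Derivation:
Start: (x=4, y=1)
  < (left): blocked, stay at (x=4, y=1)
  < (left): blocked, stay at (x=4, y=1)
  > (right): blocked, stay at (x=4, y=1)
  v (down): blocked, stay at (x=4, y=1)
  < (left): blocked, stay at (x=4, y=1)
  [×3]> (right): blocked, stay at (x=4, y=1)
  < (left): blocked, stay at (x=4, y=1)
  v (down): blocked, stay at (x=4, y=1)
Final: (x=4, y=1)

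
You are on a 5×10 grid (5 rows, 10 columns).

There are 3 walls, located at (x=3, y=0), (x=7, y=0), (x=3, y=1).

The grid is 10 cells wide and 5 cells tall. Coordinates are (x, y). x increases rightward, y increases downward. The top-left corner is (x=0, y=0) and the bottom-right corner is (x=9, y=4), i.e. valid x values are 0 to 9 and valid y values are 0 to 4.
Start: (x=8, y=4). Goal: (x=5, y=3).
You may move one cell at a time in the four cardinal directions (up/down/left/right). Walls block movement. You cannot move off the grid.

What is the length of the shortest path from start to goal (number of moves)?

Answer: Shortest path length: 4

Derivation:
BFS from (x=8, y=4) until reaching (x=5, y=3):
  Distance 0: (x=8, y=4)
  Distance 1: (x=8, y=3), (x=7, y=4), (x=9, y=4)
  Distance 2: (x=8, y=2), (x=7, y=3), (x=9, y=3), (x=6, y=4)
  Distance 3: (x=8, y=1), (x=7, y=2), (x=9, y=2), (x=6, y=3), (x=5, y=4)
  Distance 4: (x=8, y=0), (x=7, y=1), (x=9, y=1), (x=6, y=2), (x=5, y=3), (x=4, y=4)  <- goal reached here
One shortest path (4 moves): (x=8, y=4) -> (x=7, y=4) -> (x=6, y=4) -> (x=5, y=4) -> (x=5, y=3)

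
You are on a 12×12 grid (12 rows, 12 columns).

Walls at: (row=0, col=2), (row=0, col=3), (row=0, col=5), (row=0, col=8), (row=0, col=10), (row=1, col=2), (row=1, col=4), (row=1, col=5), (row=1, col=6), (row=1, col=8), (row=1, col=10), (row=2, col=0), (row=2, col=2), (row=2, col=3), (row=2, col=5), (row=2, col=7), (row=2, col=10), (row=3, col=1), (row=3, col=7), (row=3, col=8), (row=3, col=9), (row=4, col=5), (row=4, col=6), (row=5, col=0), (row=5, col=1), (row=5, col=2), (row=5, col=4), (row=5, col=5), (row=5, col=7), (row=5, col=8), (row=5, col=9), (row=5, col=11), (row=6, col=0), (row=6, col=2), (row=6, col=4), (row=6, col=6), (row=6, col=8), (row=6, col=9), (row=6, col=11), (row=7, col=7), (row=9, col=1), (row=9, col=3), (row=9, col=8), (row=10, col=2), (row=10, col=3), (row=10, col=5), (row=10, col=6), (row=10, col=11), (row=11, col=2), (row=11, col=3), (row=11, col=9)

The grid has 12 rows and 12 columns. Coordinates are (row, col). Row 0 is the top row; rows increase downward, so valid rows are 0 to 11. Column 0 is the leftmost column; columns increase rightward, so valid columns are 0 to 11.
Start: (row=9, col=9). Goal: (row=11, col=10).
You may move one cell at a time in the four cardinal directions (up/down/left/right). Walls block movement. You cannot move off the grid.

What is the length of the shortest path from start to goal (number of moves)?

Answer: Shortest path length: 3

Derivation:
BFS from (row=9, col=9) until reaching (row=11, col=10):
  Distance 0: (row=9, col=9)
  Distance 1: (row=8, col=9), (row=9, col=10), (row=10, col=9)
  Distance 2: (row=7, col=9), (row=8, col=8), (row=8, col=10), (row=9, col=11), (row=10, col=8), (row=10, col=10)
  Distance 3: (row=7, col=8), (row=7, col=10), (row=8, col=7), (row=8, col=11), (row=10, col=7), (row=11, col=8), (row=11, col=10)  <- goal reached here
One shortest path (3 moves): (row=9, col=9) -> (row=9, col=10) -> (row=10, col=10) -> (row=11, col=10)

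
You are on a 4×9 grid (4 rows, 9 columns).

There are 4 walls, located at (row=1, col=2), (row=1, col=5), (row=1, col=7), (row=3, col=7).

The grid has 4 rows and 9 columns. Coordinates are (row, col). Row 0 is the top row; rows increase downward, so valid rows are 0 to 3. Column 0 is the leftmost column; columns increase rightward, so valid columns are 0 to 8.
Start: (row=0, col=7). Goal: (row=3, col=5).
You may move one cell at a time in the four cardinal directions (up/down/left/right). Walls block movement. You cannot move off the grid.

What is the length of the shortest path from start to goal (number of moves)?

Answer: Shortest path length: 5

Derivation:
BFS from (row=0, col=7) until reaching (row=3, col=5):
  Distance 0: (row=0, col=7)
  Distance 1: (row=0, col=6), (row=0, col=8)
  Distance 2: (row=0, col=5), (row=1, col=6), (row=1, col=8)
  Distance 3: (row=0, col=4), (row=2, col=6), (row=2, col=8)
  Distance 4: (row=0, col=3), (row=1, col=4), (row=2, col=5), (row=2, col=7), (row=3, col=6), (row=3, col=8)
  Distance 5: (row=0, col=2), (row=1, col=3), (row=2, col=4), (row=3, col=5)  <- goal reached here
One shortest path (5 moves): (row=0, col=7) -> (row=0, col=6) -> (row=1, col=6) -> (row=2, col=6) -> (row=2, col=5) -> (row=3, col=5)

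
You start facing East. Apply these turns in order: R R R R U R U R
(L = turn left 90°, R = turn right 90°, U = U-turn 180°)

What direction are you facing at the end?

Answer: Final heading: West

Derivation:
Start: East
  R (right (90° clockwise)) -> South
  R (right (90° clockwise)) -> West
  R (right (90° clockwise)) -> North
  R (right (90° clockwise)) -> East
  U (U-turn (180°)) -> West
  R (right (90° clockwise)) -> North
  U (U-turn (180°)) -> South
  R (right (90° clockwise)) -> West
Final: West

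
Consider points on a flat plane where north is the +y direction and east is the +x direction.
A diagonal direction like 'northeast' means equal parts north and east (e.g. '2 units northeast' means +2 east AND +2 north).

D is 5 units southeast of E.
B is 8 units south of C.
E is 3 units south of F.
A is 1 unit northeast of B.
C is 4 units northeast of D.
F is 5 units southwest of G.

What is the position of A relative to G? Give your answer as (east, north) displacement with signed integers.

Answer: A is at (east=5, north=-16) relative to G.

Derivation:
Place G at the origin (east=0, north=0).
  F is 5 units southwest of G: delta (east=-5, north=-5); F at (east=-5, north=-5).
  E is 3 units south of F: delta (east=+0, north=-3); E at (east=-5, north=-8).
  D is 5 units southeast of E: delta (east=+5, north=-5); D at (east=0, north=-13).
  C is 4 units northeast of D: delta (east=+4, north=+4); C at (east=4, north=-9).
  B is 8 units south of C: delta (east=+0, north=-8); B at (east=4, north=-17).
  A is 1 unit northeast of B: delta (east=+1, north=+1); A at (east=5, north=-16).
Therefore A relative to G: (east=5, north=-16).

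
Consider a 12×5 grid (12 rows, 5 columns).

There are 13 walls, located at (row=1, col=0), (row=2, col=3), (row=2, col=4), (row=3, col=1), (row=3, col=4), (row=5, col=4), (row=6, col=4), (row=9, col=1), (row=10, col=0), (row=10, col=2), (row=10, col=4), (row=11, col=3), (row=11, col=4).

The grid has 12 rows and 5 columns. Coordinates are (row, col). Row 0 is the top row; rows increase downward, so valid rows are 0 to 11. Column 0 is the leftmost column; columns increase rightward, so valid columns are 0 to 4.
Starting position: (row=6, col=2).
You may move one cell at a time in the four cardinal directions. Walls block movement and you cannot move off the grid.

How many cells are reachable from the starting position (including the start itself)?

BFS flood-fill from (row=6, col=2):
  Distance 0: (row=6, col=2)
  Distance 1: (row=5, col=2), (row=6, col=1), (row=6, col=3), (row=7, col=2)
  Distance 2: (row=4, col=2), (row=5, col=1), (row=5, col=3), (row=6, col=0), (row=7, col=1), (row=7, col=3), (row=8, col=2)
  Distance 3: (row=3, col=2), (row=4, col=1), (row=4, col=3), (row=5, col=0), (row=7, col=0), (row=7, col=4), (row=8, col=1), (row=8, col=3), (row=9, col=2)
  Distance 4: (row=2, col=2), (row=3, col=3), (row=4, col=0), (row=4, col=4), (row=8, col=0), (row=8, col=4), (row=9, col=3)
  Distance 5: (row=1, col=2), (row=2, col=1), (row=3, col=0), (row=9, col=0), (row=9, col=4), (row=10, col=3)
  Distance 6: (row=0, col=2), (row=1, col=1), (row=1, col=3), (row=2, col=0)
  Distance 7: (row=0, col=1), (row=0, col=3), (row=1, col=4)
  Distance 8: (row=0, col=0), (row=0, col=4)
Total reachable: 43 (grid has 47 open cells total)

Answer: Reachable cells: 43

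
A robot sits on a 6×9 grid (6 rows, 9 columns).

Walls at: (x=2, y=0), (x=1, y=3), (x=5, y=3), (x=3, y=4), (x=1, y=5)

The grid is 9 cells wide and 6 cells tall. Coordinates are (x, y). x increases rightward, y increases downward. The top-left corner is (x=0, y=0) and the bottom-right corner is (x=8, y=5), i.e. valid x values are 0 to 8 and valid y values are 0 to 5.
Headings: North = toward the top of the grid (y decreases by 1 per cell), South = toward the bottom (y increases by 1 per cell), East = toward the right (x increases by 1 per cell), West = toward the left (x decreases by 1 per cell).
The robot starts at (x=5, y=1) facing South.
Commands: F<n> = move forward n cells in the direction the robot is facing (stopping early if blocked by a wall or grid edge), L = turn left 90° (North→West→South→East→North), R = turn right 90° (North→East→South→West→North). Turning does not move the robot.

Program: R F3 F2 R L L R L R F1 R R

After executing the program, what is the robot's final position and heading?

Answer: Final position: (x=0, y=1), facing East

Derivation:
Start: (x=5, y=1), facing South
  R: turn right, now facing West
  F3: move forward 3, now at (x=2, y=1)
  F2: move forward 2, now at (x=0, y=1)
  R: turn right, now facing North
  L: turn left, now facing West
  L: turn left, now facing South
  R: turn right, now facing West
  L: turn left, now facing South
  R: turn right, now facing West
  F1: move forward 0/1 (blocked), now at (x=0, y=1)
  R: turn right, now facing North
  R: turn right, now facing East
Final: (x=0, y=1), facing East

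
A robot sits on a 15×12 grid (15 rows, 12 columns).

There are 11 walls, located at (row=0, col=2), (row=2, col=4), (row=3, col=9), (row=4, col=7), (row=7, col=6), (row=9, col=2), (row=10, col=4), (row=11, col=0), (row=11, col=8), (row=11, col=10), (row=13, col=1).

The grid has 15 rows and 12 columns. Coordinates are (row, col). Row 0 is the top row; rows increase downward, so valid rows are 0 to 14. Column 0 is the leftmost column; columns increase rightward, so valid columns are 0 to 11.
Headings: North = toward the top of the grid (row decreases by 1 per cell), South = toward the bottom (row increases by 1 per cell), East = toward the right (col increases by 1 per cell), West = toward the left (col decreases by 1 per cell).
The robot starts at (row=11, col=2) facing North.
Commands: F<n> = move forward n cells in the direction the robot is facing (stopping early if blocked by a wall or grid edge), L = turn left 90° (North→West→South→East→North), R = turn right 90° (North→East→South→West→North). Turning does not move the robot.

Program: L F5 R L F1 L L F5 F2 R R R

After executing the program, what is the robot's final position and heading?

Start: (row=11, col=2), facing North
  L: turn left, now facing West
  F5: move forward 1/5 (blocked), now at (row=11, col=1)
  R: turn right, now facing North
  L: turn left, now facing West
  F1: move forward 0/1 (blocked), now at (row=11, col=1)
  L: turn left, now facing South
  L: turn left, now facing East
  F5: move forward 5, now at (row=11, col=6)
  F2: move forward 1/2 (blocked), now at (row=11, col=7)
  R: turn right, now facing South
  R: turn right, now facing West
  R: turn right, now facing North
Final: (row=11, col=7), facing North

Answer: Final position: (row=11, col=7), facing North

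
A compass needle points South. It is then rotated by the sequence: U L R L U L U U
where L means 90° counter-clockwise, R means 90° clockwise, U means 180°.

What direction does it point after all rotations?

Start: South
  U (U-turn (180°)) -> North
  L (left (90° counter-clockwise)) -> West
  R (right (90° clockwise)) -> North
  L (left (90° counter-clockwise)) -> West
  U (U-turn (180°)) -> East
  L (left (90° counter-clockwise)) -> North
  U (U-turn (180°)) -> South
  U (U-turn (180°)) -> North
Final: North

Answer: Final heading: North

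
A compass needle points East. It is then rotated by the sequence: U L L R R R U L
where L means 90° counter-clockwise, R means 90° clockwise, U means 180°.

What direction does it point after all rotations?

Answer: Final heading: East

Derivation:
Start: East
  U (U-turn (180°)) -> West
  L (left (90° counter-clockwise)) -> South
  L (left (90° counter-clockwise)) -> East
  R (right (90° clockwise)) -> South
  R (right (90° clockwise)) -> West
  R (right (90° clockwise)) -> North
  U (U-turn (180°)) -> South
  L (left (90° counter-clockwise)) -> East
Final: East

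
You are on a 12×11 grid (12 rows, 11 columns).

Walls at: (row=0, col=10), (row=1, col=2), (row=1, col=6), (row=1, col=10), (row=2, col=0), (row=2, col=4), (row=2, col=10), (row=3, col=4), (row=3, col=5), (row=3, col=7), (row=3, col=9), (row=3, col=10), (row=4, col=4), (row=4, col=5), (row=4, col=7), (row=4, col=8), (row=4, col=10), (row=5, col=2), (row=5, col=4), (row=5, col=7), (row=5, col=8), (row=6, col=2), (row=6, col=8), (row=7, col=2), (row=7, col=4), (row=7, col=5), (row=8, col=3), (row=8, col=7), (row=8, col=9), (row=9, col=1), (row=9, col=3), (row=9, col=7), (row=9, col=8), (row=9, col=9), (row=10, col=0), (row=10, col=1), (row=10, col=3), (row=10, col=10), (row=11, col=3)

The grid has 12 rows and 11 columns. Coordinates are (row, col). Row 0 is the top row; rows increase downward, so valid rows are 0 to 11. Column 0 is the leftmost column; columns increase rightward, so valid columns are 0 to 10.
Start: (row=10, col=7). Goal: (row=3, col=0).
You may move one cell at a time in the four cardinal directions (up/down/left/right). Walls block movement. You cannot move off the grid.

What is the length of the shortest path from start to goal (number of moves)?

Answer: Shortest path length: 14

Derivation:
BFS from (row=10, col=7) until reaching (row=3, col=0):
  Distance 0: (row=10, col=7)
  Distance 1: (row=10, col=6), (row=10, col=8), (row=11, col=7)
  Distance 2: (row=9, col=6), (row=10, col=5), (row=10, col=9), (row=11, col=6), (row=11, col=8)
  Distance 3: (row=8, col=6), (row=9, col=5), (row=10, col=4), (row=11, col=5), (row=11, col=9)
  Distance 4: (row=7, col=6), (row=8, col=5), (row=9, col=4), (row=11, col=4), (row=11, col=10)
  Distance 5: (row=6, col=6), (row=7, col=7), (row=8, col=4)
  Distance 6: (row=5, col=6), (row=6, col=5), (row=6, col=7), (row=7, col=8)
  Distance 7: (row=4, col=6), (row=5, col=5), (row=6, col=4), (row=7, col=9), (row=8, col=8)
  Distance 8: (row=3, col=6), (row=6, col=3), (row=6, col=9), (row=7, col=10)
  Distance 9: (row=2, col=6), (row=5, col=3), (row=5, col=9), (row=6, col=10), (row=7, col=3), (row=8, col=10)
  Distance 10: (row=2, col=5), (row=2, col=7), (row=4, col=3), (row=4, col=9), (row=5, col=10), (row=9, col=10)
  Distance 11: (row=1, col=5), (row=1, col=7), (row=2, col=8), (row=3, col=3), (row=4, col=2)
  Distance 12: (row=0, col=5), (row=0, col=7), (row=1, col=4), (row=1, col=8), (row=2, col=3), (row=2, col=9), (row=3, col=2), (row=3, col=8), (row=4, col=1)
  Distance 13: (row=0, col=4), (row=0, col=6), (row=0, col=8), (row=1, col=3), (row=1, col=9), (row=2, col=2), (row=3, col=1), (row=4, col=0), (row=5, col=1)
  Distance 14: (row=0, col=3), (row=0, col=9), (row=2, col=1), (row=3, col=0), (row=5, col=0), (row=6, col=1)  <- goal reached here
One shortest path (14 moves): (row=10, col=7) -> (row=10, col=6) -> (row=9, col=6) -> (row=8, col=6) -> (row=7, col=6) -> (row=6, col=6) -> (row=6, col=5) -> (row=6, col=4) -> (row=6, col=3) -> (row=5, col=3) -> (row=4, col=3) -> (row=4, col=2) -> (row=4, col=1) -> (row=4, col=0) -> (row=3, col=0)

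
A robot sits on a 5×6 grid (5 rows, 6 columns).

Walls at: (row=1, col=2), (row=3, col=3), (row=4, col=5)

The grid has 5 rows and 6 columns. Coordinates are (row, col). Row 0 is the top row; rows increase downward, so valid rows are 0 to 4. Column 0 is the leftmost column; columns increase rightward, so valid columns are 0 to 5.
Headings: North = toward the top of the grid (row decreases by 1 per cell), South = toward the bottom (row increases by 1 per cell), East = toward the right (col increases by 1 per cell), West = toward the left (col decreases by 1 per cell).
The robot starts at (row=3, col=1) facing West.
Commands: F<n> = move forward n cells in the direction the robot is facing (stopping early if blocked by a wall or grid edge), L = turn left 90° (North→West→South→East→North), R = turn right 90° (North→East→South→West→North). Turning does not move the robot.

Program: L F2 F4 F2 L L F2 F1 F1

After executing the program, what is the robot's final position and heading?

Start: (row=3, col=1), facing West
  L: turn left, now facing South
  F2: move forward 1/2 (blocked), now at (row=4, col=1)
  F4: move forward 0/4 (blocked), now at (row=4, col=1)
  F2: move forward 0/2 (blocked), now at (row=4, col=1)
  L: turn left, now facing East
  L: turn left, now facing North
  F2: move forward 2, now at (row=2, col=1)
  F1: move forward 1, now at (row=1, col=1)
  F1: move forward 1, now at (row=0, col=1)
Final: (row=0, col=1), facing North

Answer: Final position: (row=0, col=1), facing North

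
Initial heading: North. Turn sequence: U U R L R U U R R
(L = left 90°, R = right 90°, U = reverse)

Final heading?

Answer: Final heading: West

Derivation:
Start: North
  U (U-turn (180°)) -> South
  U (U-turn (180°)) -> North
  R (right (90° clockwise)) -> East
  L (left (90° counter-clockwise)) -> North
  R (right (90° clockwise)) -> East
  U (U-turn (180°)) -> West
  U (U-turn (180°)) -> East
  R (right (90° clockwise)) -> South
  R (right (90° clockwise)) -> West
Final: West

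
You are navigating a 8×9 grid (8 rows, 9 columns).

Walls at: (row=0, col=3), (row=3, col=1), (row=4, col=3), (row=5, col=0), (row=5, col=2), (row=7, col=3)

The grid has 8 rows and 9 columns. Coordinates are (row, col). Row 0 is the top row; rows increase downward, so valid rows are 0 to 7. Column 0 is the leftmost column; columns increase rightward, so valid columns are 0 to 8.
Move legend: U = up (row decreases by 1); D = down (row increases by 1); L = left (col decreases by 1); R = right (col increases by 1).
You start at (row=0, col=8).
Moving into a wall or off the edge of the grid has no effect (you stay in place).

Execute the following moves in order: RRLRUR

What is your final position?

Answer: Final position: (row=0, col=8)

Derivation:
Start: (row=0, col=8)
  R (right): blocked, stay at (row=0, col=8)
  R (right): blocked, stay at (row=0, col=8)
  L (left): (row=0, col=8) -> (row=0, col=7)
  R (right): (row=0, col=7) -> (row=0, col=8)
  U (up): blocked, stay at (row=0, col=8)
  R (right): blocked, stay at (row=0, col=8)
Final: (row=0, col=8)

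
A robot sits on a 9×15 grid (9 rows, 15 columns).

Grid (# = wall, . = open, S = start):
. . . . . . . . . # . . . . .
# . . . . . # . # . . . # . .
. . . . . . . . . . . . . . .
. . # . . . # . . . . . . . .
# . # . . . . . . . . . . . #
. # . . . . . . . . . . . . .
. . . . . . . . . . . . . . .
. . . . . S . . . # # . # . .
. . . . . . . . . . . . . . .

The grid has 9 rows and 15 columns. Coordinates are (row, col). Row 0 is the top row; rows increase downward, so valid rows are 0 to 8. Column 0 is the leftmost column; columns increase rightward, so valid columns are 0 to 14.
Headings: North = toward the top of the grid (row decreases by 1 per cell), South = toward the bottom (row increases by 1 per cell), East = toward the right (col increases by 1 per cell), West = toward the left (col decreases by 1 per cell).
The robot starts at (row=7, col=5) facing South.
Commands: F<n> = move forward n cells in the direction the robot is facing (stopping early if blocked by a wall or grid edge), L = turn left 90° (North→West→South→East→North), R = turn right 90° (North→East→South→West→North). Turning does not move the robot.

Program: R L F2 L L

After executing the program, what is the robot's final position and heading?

Answer: Final position: (row=8, col=5), facing North

Derivation:
Start: (row=7, col=5), facing South
  R: turn right, now facing West
  L: turn left, now facing South
  F2: move forward 1/2 (blocked), now at (row=8, col=5)
  L: turn left, now facing East
  L: turn left, now facing North
Final: (row=8, col=5), facing North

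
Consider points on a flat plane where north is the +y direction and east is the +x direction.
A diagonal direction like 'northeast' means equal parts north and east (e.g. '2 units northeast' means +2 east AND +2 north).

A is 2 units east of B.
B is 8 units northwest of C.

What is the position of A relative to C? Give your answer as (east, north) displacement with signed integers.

Place C at the origin (east=0, north=0).
  B is 8 units northwest of C: delta (east=-8, north=+8); B at (east=-8, north=8).
  A is 2 units east of B: delta (east=+2, north=+0); A at (east=-6, north=8).
Therefore A relative to C: (east=-6, north=8).

Answer: A is at (east=-6, north=8) relative to C.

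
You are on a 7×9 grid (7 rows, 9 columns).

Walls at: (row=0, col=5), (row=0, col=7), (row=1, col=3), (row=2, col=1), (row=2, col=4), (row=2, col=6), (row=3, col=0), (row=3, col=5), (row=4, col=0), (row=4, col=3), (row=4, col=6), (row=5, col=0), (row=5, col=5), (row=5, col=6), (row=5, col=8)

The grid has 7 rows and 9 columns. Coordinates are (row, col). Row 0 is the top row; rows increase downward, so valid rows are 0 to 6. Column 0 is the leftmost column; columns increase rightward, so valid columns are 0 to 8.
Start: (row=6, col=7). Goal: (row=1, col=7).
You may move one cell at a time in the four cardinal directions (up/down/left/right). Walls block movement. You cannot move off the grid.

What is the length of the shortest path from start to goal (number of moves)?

BFS from (row=6, col=7) until reaching (row=1, col=7):
  Distance 0: (row=6, col=7)
  Distance 1: (row=5, col=7), (row=6, col=6), (row=6, col=8)
  Distance 2: (row=4, col=7), (row=6, col=5)
  Distance 3: (row=3, col=7), (row=4, col=8), (row=6, col=4)
  Distance 4: (row=2, col=7), (row=3, col=6), (row=3, col=8), (row=5, col=4), (row=6, col=3)
  Distance 5: (row=1, col=7), (row=2, col=8), (row=4, col=4), (row=5, col=3), (row=6, col=2)  <- goal reached here
One shortest path (5 moves): (row=6, col=7) -> (row=5, col=7) -> (row=4, col=7) -> (row=3, col=7) -> (row=2, col=7) -> (row=1, col=7)

Answer: Shortest path length: 5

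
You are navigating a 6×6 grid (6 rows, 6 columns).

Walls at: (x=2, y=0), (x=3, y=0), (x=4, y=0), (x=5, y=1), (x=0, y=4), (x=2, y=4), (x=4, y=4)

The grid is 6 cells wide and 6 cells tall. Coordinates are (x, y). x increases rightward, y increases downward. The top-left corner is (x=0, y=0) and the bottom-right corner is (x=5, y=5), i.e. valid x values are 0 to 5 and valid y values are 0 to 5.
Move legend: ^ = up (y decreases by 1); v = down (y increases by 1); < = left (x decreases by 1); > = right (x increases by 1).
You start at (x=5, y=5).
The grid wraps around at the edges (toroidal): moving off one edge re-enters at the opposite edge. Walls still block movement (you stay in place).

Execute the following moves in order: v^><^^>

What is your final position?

Start: (x=5, y=5)
  v (down): (x=5, y=5) -> (x=5, y=0)
  ^ (up): (x=5, y=0) -> (x=5, y=5)
  > (right): (x=5, y=5) -> (x=0, y=5)
  < (left): (x=0, y=5) -> (x=5, y=5)
  ^ (up): (x=5, y=5) -> (x=5, y=4)
  ^ (up): (x=5, y=4) -> (x=5, y=3)
  > (right): (x=5, y=3) -> (x=0, y=3)
Final: (x=0, y=3)

Answer: Final position: (x=0, y=3)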